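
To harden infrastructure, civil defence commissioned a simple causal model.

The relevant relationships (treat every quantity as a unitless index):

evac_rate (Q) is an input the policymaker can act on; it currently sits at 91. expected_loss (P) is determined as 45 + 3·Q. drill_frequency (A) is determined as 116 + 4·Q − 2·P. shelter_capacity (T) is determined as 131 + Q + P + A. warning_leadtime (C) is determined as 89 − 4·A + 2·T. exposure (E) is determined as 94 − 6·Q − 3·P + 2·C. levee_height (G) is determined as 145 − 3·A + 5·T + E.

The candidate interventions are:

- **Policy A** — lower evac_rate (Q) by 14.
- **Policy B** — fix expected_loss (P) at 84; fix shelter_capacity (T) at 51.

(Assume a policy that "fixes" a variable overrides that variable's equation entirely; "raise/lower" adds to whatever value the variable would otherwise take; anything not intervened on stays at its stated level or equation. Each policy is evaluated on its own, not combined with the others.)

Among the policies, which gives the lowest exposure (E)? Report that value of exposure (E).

-2818

Policy A (Q − 14):
  Q = 91 − 14 = 77
  P = 45 + 3·77 = 276
  A = 116 + 4·77 − 2·276 = -128
  T = 131 + 77 + 276 + (-128) = 356
  C = 89 − 4·(-128) + 2·356 = 1313
  E = 94 − 6·77 − 3·276 + 2·1313 = 1430
Policy B (P := 84, T := 51):
  Q = 91
  P = 84
  A = 116 + 4·91 − 2·84 = 312
  T = 51
  C = 89 − 4·312 + 2·51 = -1057
  E = 94 − 6·91 − 3·84 + 2·(-1057) = -2818
Comparing — Policy A: E=1430, Policy B: E=-2818. Lowest is -2818 (Policy B).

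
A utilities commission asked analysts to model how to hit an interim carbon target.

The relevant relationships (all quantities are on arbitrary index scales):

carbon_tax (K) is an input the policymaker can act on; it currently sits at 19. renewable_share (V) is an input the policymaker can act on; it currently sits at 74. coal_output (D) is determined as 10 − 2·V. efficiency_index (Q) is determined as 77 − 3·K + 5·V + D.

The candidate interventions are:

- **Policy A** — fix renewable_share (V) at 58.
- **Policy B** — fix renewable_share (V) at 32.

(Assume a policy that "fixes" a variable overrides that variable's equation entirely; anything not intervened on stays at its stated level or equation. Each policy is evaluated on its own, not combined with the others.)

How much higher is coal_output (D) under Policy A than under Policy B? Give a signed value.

-52

Policy A (V := 58):
  V = 58
  D = 10 − 2·58 = -106
Policy B (V := 32):
  V = 32
  D = 10 − 2·32 = -54
D: -106 − (-54) = -52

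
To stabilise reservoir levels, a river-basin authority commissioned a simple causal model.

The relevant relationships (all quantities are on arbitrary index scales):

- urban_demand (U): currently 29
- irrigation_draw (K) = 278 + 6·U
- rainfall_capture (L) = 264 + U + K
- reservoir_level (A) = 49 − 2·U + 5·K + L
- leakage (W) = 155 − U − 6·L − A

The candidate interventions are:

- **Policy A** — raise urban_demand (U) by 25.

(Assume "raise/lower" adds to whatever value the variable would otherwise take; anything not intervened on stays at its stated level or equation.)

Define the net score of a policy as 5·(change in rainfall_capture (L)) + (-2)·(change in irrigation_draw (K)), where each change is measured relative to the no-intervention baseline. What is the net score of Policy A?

575

Baseline:
  U = 29
  K = 278 + 6·29 = 452
  L = 264 + 29 + 452 = 745
Policy A (U + 25):
  U = 29 + 25 = 54
  K = 278 + 6·54 = 602
  L = 264 + 54 + 602 = 920
ΔL = 920 − 745 = 175; ΔK = 602 − 452 = 150
Score = 5·175 + (-2)·150 = 575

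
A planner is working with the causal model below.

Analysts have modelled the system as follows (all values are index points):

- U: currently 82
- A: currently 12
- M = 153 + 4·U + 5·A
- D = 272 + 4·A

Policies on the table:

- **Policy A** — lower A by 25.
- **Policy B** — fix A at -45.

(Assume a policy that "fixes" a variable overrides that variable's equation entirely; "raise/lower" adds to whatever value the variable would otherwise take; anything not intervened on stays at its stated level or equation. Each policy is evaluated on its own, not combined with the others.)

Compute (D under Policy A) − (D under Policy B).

128

Policy A (A − 25):
  A = 12 − 25 = -13
  D = 272 + 4·(-13) = 220
Policy B (A := -45):
  A = -45
  D = 272 + 4·(-45) = 92
D: 220 − 92 = 128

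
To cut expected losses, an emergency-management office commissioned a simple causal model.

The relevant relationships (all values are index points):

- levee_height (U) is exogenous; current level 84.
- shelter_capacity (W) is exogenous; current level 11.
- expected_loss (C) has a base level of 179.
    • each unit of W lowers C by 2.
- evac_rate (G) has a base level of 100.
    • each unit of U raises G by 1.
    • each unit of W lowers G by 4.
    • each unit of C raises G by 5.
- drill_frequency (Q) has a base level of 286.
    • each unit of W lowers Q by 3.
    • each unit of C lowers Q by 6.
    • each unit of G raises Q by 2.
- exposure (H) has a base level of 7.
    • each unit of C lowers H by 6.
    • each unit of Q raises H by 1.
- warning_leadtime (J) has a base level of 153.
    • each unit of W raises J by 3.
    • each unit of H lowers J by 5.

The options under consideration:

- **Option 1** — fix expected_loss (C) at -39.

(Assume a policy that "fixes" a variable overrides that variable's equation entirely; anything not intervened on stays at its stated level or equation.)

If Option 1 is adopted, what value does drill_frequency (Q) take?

377

Option 1 (C := -39):
  U = 84
  W = 11
  C = -39
  G = 100 + 84 − 4·11 + 5·(-39) = -55
  Q = 286 − 3·11 − 6·(-39) + 2·(-55) = 377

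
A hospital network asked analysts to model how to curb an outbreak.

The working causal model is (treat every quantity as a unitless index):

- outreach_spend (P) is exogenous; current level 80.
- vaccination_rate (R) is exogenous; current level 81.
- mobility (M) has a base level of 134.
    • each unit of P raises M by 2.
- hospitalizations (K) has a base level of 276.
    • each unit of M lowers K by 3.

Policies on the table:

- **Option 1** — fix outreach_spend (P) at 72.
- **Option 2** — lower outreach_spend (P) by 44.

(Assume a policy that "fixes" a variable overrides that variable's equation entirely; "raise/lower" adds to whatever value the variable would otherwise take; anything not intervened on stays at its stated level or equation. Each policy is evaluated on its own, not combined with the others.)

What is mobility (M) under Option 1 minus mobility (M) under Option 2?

72

Option 1 (P := 72):
  P = 72
  M = 134 + 2·72 = 278
Option 2 (P − 44):
  P = 80 − 44 = 36
  M = 134 + 2·36 = 206
M: 278 − 206 = 72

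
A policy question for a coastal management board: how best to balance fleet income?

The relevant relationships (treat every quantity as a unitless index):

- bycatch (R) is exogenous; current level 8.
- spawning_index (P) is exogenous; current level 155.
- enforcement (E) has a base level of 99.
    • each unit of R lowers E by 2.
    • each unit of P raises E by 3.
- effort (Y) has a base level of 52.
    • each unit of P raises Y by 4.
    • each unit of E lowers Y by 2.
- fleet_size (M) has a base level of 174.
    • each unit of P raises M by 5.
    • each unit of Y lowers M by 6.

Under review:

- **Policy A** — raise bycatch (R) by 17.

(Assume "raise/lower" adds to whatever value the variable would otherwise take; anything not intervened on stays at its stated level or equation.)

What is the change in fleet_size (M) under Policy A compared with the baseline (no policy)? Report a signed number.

Baseline:
  R = 8
  P = 155
  E = 99 − 2·8 + 3·155 = 548
  Y = 52 + 4·155 − 2·548 = -424
  M = 174 + 5·155 − 6·(-424) = 3493
Policy A (R + 17):
  R = 8 + 17 = 25
  P = 155
  E = 99 − 2·25 + 3·155 = 514
  Y = 52 + 4·155 − 2·514 = -356
  M = 174 + 5·155 − 6·(-356) = 3085
Change in M: 3085 − 3493 = -408

-408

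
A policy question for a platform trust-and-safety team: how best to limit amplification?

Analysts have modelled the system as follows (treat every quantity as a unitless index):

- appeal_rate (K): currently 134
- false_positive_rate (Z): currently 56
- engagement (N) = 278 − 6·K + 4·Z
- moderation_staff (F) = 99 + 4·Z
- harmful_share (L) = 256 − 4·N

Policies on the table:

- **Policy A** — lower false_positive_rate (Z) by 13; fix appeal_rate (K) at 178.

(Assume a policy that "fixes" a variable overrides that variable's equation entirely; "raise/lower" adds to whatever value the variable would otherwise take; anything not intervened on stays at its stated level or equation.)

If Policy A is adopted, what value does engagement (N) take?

Policy A (Z − 13, K := 178):
  K = 178
  Z = 56 − 13 = 43
  N = 278 − 6·178 + 4·43 = -618

-618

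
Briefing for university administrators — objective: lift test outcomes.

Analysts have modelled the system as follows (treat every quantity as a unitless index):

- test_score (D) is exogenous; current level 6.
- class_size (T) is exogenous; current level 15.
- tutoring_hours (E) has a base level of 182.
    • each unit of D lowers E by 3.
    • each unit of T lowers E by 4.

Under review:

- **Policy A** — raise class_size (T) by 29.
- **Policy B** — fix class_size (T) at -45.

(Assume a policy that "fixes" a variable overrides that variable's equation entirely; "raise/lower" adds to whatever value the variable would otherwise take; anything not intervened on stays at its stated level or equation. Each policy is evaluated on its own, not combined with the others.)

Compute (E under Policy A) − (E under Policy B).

Policy A (T + 29):
  D = 6
  T = 15 + 29 = 44
  E = 182 − 3·6 − 4·44 = -12
Policy B (T := -45):
  D = 6
  T = -45
  E = 182 − 3·6 − 4·(-45) = 344
E: -12 − 344 = -356

-356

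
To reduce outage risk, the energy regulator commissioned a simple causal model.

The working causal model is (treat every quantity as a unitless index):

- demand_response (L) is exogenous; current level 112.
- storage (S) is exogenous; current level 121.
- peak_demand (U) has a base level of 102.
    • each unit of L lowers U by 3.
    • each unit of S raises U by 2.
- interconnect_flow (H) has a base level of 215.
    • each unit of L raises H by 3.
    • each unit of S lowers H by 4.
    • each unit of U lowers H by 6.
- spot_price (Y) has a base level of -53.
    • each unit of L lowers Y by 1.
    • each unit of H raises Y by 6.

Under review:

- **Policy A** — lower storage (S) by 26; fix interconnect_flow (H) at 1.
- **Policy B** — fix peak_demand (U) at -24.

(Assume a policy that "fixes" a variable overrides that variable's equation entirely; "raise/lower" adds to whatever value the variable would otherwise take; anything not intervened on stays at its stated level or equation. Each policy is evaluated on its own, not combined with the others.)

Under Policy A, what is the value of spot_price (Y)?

Policy A (S − 26, H := 1):
  L = 112
  S = 121 − 26 = 95
  U = 102 − 3·112 + 2·95 = -44
  H = 1
  Y = -53 − 112 + 6·1 = -159

-159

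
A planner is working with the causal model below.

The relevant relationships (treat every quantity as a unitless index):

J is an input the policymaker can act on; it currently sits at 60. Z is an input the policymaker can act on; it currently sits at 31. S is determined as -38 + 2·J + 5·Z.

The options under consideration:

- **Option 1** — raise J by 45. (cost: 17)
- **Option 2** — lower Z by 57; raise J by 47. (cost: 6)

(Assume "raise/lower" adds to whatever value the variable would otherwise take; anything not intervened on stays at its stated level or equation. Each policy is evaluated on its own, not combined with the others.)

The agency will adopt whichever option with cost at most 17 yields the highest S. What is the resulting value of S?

327

Option 1 (J + 45):
  J = 60 + 45 = 105
  Z = 31
  S = -38 + 2·105 + 5·31 = 327
Option 2 (Z − 57, J + 47):
  J = 60 + 47 = 107
  Z = 31 − 57 = -26
  S = -38 + 2·107 + 5·(-26) = 46
Comparing — Option 1: S=327, Option 2: S=46. Highest is 327 (Option 1).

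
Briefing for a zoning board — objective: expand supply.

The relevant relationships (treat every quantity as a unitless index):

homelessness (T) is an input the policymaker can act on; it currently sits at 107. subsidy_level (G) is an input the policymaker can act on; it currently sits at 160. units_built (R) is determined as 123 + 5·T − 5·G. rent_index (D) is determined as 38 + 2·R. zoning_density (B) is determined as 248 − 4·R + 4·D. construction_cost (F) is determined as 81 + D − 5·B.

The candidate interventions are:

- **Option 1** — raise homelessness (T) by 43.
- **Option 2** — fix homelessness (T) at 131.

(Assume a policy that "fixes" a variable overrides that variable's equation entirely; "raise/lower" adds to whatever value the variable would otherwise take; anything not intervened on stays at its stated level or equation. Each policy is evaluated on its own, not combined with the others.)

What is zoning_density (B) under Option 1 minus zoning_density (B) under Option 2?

380

Option 1 (T + 43):
  T = 107 + 43 = 150
  G = 160
  R = 123 + 5·150 − 5·160 = 73
  D = 38 + 2·73 = 184
  B = 248 − 4·73 + 4·184 = 692
Option 2 (T := 131):
  T = 131
  G = 160
  R = 123 + 5·131 − 5·160 = -22
  D = 38 + 2·(-22) = -6
  B = 248 − 4·(-22) + 4·(-6) = 312
B: 692 − 312 = 380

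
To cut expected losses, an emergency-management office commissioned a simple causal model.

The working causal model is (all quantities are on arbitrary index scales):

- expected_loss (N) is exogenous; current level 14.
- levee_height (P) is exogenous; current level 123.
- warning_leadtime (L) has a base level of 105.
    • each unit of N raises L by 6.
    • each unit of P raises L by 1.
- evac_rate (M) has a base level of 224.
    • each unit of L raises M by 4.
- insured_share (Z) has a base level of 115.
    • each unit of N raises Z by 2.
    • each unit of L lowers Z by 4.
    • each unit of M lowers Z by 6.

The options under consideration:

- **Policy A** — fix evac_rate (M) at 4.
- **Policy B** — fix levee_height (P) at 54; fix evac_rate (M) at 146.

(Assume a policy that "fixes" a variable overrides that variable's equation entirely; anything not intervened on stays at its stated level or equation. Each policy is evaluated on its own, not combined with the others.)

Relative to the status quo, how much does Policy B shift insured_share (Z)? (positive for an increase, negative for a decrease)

8232

Baseline:
  N = 14
  P = 123
  L = 105 + 6·14 + 123 = 312
  M = 224 + 4·312 = 1472
  Z = 115 + 2·14 − 4·312 − 6·1472 = -9937
Policy B (P := 54, M := 146):
  N = 14
  P = 54
  L = 105 + 6·14 + 54 = 243
  M = 146
  Z = 115 + 2·14 − 4·243 − 6·146 = -1705
Change in Z: -1705 − (-9937) = 8232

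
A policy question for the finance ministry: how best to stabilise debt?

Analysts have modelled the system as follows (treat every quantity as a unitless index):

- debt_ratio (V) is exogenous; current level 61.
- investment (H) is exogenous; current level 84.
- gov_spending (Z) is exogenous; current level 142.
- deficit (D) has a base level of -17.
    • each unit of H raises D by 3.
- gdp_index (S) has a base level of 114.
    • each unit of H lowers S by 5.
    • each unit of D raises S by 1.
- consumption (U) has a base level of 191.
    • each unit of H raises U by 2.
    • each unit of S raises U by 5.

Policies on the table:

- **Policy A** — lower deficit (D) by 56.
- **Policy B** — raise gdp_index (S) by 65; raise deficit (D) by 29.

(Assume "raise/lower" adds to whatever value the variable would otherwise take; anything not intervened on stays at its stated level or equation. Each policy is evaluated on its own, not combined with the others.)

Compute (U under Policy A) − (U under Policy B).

-750

Policy A (D − 56):
  H = 84
  D = -17 + 3·84 (−56 from intervention) = 179
  S = 114 − 5·84 + 179 = -127
  U = 191 + 2·84 + 5·(-127) = -276
Policy B (S + 65, D + 29):
  H = 84
  D = -17 + 3·84 (+29 from intervention) = 264
  S = 114 − 5·84 + 264 (+65 from intervention) = 23
  U = 191 + 2·84 + 5·23 = 474
U: -276 − 474 = -750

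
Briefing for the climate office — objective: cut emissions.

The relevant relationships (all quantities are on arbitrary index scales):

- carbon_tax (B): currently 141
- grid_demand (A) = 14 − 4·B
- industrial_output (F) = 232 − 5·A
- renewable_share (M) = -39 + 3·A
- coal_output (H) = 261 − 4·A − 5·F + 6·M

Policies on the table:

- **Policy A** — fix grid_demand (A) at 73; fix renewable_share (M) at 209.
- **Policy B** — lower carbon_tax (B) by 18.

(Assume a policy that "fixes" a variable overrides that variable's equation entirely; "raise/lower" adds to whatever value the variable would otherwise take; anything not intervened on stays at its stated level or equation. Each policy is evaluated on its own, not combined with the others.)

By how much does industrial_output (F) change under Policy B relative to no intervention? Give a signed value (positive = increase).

-360

Baseline:
  B = 141
  A = 14 − 4·141 = -550
  F = 232 − 5·(-550) = 2982
Policy B (B − 18):
  B = 141 − 18 = 123
  A = 14 − 4·123 = -478
  F = 232 − 5·(-478) = 2622
Change in F: 2622 − 2982 = -360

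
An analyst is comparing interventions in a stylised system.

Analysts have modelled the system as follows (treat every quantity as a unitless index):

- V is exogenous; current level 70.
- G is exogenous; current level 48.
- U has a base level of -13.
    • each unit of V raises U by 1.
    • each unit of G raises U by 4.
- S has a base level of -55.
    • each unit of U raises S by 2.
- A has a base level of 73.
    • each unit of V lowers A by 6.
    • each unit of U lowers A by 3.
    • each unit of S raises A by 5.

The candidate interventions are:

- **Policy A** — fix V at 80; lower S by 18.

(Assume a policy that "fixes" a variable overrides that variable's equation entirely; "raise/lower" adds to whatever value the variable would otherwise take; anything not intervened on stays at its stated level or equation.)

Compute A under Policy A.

Policy A (V := 80, S − 18):
  V = 80
  G = 48
  U = -13 + 80 + 4·48 = 259
  S = -55 + 2·259 (−18 from intervention) = 445
  A = 73 − 6·80 − 3·259 + 5·445 = 1041

1041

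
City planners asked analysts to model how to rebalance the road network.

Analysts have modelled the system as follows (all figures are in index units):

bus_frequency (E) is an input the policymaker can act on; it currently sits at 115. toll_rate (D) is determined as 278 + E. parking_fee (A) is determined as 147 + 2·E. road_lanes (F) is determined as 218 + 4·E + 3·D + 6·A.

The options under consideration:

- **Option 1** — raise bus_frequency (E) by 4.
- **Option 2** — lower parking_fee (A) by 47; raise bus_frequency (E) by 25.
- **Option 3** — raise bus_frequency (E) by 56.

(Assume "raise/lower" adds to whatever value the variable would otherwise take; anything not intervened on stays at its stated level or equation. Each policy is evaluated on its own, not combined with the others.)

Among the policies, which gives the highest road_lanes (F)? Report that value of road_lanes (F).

5183

Option 1 (E + 4):
  E = 115 + 4 = 119
  D = 278 + 119 = 397
  A = 147 + 2·119 = 385
  F = 218 + 4·119 + 3·397 + 6·385 = 4195
Option 2 (A − 47, E + 25):
  E = 115 + 25 = 140
  D = 278 + 140 = 418
  A = 147 + 2·140 (−47 from intervention) = 380
  F = 218 + 4·140 + 3·418 + 6·380 = 4312
Option 3 (E + 56):
  E = 115 + 56 = 171
  D = 278 + 171 = 449
  A = 147 + 2·171 = 489
  F = 218 + 4·171 + 3·449 + 6·489 = 5183
Comparing — Option 1: F=4195, Option 2: F=4312, Option 3: F=5183. Highest is 5183 (Option 3).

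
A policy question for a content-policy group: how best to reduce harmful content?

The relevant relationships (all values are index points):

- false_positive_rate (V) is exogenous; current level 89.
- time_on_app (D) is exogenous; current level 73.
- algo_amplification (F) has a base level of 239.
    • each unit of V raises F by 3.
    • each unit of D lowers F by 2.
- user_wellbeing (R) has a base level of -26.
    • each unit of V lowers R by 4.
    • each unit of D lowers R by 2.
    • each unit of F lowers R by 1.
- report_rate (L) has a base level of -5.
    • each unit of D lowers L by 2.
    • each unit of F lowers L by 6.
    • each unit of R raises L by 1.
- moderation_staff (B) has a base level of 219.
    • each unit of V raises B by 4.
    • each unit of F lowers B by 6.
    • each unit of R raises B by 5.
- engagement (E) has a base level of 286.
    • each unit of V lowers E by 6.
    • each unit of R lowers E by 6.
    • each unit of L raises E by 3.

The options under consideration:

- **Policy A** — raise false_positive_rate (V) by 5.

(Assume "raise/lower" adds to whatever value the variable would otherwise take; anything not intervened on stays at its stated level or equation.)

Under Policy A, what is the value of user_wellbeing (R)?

-923

Policy A (V + 5):
  V = 89 + 5 = 94
  D = 73
  F = 239 + 3·94 − 2·73 = 375
  R = -26 − 4·94 − 2·73 − 375 = -923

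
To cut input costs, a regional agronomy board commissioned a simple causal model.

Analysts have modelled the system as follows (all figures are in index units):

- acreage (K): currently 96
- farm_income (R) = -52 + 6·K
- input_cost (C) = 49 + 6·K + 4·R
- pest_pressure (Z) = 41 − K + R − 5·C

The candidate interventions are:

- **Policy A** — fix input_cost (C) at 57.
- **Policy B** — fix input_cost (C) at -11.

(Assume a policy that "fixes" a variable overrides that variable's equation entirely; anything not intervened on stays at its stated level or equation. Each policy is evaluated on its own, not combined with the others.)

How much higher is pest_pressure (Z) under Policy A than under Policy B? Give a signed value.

Policy A (C := 57):
  K = 96
  R = -52 + 6·96 = 524
  C = 57
  Z = 41 − 96 + 524 − 5·57 = 184
Policy B (C := -11):
  K = 96
  R = -52 + 6·96 = 524
  C = -11
  Z = 41 − 96 + 524 − 5·(-11) = 524
Z: 184 − 524 = -340

-340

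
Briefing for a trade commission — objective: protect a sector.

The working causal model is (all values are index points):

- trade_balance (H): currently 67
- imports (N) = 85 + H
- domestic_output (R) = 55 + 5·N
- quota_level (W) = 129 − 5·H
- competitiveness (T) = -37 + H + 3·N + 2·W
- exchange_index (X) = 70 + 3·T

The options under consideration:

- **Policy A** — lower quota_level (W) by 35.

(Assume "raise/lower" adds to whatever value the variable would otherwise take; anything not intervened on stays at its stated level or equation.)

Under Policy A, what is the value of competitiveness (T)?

Policy A (W − 35):
  H = 67
  N = 85 + 67 = 152
  W = 129 − 5·67 (−35 from intervention) = -241
  T = -37 + 67 + 3·152 + 2·(-241) = 4

4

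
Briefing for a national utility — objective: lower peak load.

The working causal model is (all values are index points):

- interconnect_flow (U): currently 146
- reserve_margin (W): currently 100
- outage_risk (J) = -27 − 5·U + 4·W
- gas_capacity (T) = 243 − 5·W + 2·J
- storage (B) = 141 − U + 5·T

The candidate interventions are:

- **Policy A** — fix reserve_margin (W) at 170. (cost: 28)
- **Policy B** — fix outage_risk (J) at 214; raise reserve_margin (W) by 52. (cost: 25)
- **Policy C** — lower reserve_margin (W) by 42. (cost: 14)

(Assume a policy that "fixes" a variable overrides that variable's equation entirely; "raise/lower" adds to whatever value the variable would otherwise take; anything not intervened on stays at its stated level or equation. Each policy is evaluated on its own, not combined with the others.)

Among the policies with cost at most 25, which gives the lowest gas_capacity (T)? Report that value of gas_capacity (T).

Policy B (J := 214, W + 52):
  U = 146
  W = 100 + 52 = 152
  J = 214
  T = 243 − 5·152 + 2·214 = -89
Policy C (W − 42):
  U = 146
  W = 100 − 42 = 58
  J = -27 − 5·146 + 4·58 = -525
  T = 243 − 5·58 + 2·(-525) = -1097
Comparing — Policy B: T=-89, Policy C: T=-1097. Lowest is -1097 (Policy C).

-1097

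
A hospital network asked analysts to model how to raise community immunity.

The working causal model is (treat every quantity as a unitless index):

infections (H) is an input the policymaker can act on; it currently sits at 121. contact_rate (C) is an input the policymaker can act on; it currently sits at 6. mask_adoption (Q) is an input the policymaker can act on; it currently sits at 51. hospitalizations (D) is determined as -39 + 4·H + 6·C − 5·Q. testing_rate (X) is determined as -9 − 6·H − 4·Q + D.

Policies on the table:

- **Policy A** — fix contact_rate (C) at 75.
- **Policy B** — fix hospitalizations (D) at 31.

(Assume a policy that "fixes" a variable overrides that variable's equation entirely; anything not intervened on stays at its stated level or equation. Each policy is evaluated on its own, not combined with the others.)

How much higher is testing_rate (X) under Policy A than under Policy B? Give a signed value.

609

Policy A (C := 75):
  H = 121
  C = 75
  Q = 51
  D = -39 + 4·121 + 6·75 − 5·51 = 640
  X = -9 − 6·121 − 4·51 + 640 = -299
Policy B (D := 31):
  H = 121
  C = 6
  Q = 51
  D = 31
  X = -9 − 6·121 − 4·51 + 31 = -908
X: -299 − (-908) = 609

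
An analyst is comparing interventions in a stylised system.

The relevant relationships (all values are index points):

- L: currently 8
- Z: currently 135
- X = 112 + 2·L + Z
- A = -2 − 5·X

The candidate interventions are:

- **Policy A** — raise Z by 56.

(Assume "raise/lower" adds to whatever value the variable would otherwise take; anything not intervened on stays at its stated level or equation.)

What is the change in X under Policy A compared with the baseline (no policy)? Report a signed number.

56

Baseline:
  L = 8
  Z = 135
  X = 112 + 2·8 + 135 = 263
Policy A (Z + 56):
  L = 8
  Z = 135 + 56 = 191
  X = 112 + 2·8 + 191 = 319
Change in X: 319 − 263 = 56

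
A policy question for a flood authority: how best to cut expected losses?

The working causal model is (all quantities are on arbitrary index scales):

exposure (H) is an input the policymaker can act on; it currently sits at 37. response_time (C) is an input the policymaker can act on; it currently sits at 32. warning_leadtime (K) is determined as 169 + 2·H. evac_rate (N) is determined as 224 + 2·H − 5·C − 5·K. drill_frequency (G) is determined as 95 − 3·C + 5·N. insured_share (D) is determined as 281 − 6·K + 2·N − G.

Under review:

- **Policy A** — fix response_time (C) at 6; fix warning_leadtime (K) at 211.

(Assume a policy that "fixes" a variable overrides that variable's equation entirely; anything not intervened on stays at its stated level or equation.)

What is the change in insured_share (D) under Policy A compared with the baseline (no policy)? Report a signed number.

-756

Baseline:
  H = 37
  C = 32
  K = 169 + 2·37 = 243
  N = 224 + 2·37 − 5·32 − 5·243 = -1077
  G = 95 − 3·32 + 5·(-1077) = -5386
  D = 281 − 6·243 + 2·(-1077) − (-5386) = 2055
Policy A (C := 6, K := 211):
  H = 37
  C = 6
  K = 211
  N = 224 + 2·37 − 5·6 − 5·211 = -787
  G = 95 − 3·6 + 5·(-787) = -3858
  D = 281 − 6·211 + 2·(-787) − (-3858) = 1299
Change in D: 1299 − 2055 = -756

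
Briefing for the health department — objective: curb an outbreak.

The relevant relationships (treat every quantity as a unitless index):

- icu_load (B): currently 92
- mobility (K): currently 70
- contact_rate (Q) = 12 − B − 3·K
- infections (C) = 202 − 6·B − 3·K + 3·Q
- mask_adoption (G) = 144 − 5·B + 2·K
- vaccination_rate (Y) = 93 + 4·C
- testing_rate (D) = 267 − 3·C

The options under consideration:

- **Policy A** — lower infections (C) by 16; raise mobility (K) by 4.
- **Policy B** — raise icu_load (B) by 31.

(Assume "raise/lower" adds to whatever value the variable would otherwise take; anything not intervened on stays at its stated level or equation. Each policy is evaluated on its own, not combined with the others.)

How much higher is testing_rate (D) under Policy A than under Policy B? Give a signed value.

-645

Policy A (C − 16, K + 4):
  B = 92
  K = 70 + 4 = 74
  Q = 12 − 92 − 3·74 = -302
  C = 202 − 6·92 − 3·74 + 3·(-302) (−16 from intervention) = -1494
  D = 267 − 3·(-1494) = 4749
Policy B (B + 31):
  B = 92 + 31 = 123
  K = 70
  Q = 12 − 123 − 3·70 = -321
  C = 202 − 6·123 − 3·70 + 3·(-321) = -1709
  D = 267 − 3·(-1709) = 5394
D: 4749 − 5394 = -645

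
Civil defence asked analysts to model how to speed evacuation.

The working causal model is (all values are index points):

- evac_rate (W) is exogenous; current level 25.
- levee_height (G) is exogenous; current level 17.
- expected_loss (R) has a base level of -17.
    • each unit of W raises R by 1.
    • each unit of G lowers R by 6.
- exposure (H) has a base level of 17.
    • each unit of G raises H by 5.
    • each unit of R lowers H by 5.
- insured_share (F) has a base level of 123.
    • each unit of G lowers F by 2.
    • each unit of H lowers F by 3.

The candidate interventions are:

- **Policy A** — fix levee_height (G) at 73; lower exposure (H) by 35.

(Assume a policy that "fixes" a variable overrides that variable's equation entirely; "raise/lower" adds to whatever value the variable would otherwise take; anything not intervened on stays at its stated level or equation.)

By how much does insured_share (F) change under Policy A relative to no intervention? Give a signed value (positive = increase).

-5887

Baseline:
  W = 25
  G = 17
  R = -17 + 25 − 6·17 = -94
  H = 17 + 5·17 − 5·(-94) = 572
  F = 123 − 2·17 − 3·572 = -1627
Policy A (G := 73, H − 35):
  W = 25
  G = 73
  R = -17 + 25 − 6·73 = -430
  H = 17 + 5·73 − 5·(-430) (−35 from intervention) = 2497
  F = 123 − 2·73 − 3·2497 = -7514
Change in F: -7514 − (-1627) = -5887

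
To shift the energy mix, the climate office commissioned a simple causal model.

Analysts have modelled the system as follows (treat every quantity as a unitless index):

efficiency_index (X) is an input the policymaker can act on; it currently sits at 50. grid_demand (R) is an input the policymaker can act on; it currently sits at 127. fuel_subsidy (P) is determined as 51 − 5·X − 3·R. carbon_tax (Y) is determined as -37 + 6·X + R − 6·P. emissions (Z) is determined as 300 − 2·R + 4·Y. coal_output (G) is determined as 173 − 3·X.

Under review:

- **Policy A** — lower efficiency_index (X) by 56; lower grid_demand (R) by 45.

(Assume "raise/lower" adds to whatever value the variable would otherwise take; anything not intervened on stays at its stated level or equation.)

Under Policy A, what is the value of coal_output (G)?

191

Policy A (X − 56, R − 45):
  X = 50 − 56 = -6
  G = 173 − 3·(-6) = 191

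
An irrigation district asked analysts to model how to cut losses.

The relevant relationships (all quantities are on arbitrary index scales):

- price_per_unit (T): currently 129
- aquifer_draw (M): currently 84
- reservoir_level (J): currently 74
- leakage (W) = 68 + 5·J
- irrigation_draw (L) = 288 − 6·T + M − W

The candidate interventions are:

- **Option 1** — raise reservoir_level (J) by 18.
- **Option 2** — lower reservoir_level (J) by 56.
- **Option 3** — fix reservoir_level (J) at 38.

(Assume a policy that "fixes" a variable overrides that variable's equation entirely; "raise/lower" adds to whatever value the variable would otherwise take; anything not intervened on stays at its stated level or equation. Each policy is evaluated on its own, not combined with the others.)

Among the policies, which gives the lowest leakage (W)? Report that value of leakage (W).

Option 1 (J + 18):
  J = 74 + 18 = 92
  W = 68 + 5·92 = 528
Option 2 (J − 56):
  J = 74 − 56 = 18
  W = 68 + 5·18 = 158
Option 3 (J := 38):
  J = 38
  W = 68 + 5·38 = 258
Comparing — Option 1: W=528, Option 2: W=158, Option 3: W=258. Lowest is 158 (Option 2).

158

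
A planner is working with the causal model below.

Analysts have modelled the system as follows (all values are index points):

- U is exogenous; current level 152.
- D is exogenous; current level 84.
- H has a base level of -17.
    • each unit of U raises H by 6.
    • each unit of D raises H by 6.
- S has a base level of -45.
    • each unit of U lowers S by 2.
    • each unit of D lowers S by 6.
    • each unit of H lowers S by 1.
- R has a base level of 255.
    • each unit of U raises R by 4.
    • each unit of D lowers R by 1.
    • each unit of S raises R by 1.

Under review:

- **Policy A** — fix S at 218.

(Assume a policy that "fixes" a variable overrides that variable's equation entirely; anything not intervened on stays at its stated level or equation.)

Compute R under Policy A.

Policy A (S := 218):
  U = 152
  D = 84
  H = -17 + 6·152 + 6·84 = 1399
  S = 218
  R = 255 + 4·152 − 84 + 218 = 997

997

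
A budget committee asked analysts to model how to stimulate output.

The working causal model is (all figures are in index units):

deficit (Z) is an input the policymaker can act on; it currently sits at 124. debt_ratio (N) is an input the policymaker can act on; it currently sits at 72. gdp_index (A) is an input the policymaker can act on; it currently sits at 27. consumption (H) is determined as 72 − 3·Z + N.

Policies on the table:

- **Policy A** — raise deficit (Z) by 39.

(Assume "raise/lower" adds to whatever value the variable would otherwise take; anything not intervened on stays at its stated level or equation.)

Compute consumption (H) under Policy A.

Policy A (Z + 39):
  Z = 124 + 39 = 163
  N = 72
  H = 72 − 3·163 + 72 = -345

-345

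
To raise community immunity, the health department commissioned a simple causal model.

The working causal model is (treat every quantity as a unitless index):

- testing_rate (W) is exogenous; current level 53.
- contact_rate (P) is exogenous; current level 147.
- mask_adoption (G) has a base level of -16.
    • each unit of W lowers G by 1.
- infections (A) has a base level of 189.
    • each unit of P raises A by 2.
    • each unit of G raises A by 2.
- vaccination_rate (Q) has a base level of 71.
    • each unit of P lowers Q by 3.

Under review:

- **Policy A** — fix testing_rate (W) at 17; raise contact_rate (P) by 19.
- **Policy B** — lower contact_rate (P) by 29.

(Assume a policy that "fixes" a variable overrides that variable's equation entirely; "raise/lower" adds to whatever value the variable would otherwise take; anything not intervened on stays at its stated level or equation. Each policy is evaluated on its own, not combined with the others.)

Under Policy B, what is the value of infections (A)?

Policy B (P − 29):
  W = 53
  P = 147 − 29 = 118
  G = -16 − 53 = -69
  A = 189 + 2·118 + 2·(-69) = 287

287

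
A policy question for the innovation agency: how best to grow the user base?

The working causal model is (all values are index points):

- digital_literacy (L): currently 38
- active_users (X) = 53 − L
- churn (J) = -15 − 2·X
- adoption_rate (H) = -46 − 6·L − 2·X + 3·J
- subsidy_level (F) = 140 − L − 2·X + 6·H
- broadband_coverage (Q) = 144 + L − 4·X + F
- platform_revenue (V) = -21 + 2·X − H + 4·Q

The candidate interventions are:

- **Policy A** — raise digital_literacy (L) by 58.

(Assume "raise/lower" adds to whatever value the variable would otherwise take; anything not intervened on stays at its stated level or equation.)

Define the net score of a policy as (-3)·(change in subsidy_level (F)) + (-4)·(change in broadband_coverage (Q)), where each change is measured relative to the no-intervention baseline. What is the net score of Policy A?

Baseline:
  L = 38
  X = 53 − 38 = 15
  J = -15 − 2·15 = -45
  H = -46 − 6·38 − 2·15 + 3·(-45) = -439
  F = 140 − 38 − 2·15 + 6·(-439) = -2562
  Q = 144 + 38 − 4·15 + (-2562) = -2440
Policy A (L + 58):
  L = 38 + 58 = 96
  X = 53 − 96 = -43
  J = -15 − 2·(-43) = 71
  H = -46 − 6·96 − 2·(-43) + 3·71 = -323
  F = 140 − 96 − 2·(-43) + 6·(-323) = -1808
  Q = 144 + 96 − 4·(-43) + (-1808) = -1396
ΔF = -1808 − (-2562) = 754; ΔQ = -1396 − (-2440) = 1044
Score = (-3)·754 + (-4)·1044 = -6438

-6438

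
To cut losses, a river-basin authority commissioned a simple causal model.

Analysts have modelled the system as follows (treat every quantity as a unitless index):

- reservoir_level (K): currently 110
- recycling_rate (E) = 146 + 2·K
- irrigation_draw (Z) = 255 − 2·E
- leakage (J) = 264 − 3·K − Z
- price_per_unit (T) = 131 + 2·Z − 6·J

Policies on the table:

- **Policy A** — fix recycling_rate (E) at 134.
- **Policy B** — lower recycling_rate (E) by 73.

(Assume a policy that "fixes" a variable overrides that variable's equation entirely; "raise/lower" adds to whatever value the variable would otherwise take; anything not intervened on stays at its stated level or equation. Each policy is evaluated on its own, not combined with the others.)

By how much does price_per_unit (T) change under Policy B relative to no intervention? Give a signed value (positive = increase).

Baseline:
  K = 110
  E = 146 + 2·110 = 366
  Z = 255 − 2·366 = -477
  J = 264 − 3·110 − (-477) = 411
  T = 131 + 2·(-477) − 6·411 = -3289
Policy B (E − 73):
  K = 110
  E = 146 + 2·110 (−73 from intervention) = 293
  Z = 255 − 2·293 = -331
  J = 264 − 3·110 − (-331) = 265
  T = 131 + 2·(-331) − 6·265 = -2121
Change in T: -2121 − (-3289) = 1168

1168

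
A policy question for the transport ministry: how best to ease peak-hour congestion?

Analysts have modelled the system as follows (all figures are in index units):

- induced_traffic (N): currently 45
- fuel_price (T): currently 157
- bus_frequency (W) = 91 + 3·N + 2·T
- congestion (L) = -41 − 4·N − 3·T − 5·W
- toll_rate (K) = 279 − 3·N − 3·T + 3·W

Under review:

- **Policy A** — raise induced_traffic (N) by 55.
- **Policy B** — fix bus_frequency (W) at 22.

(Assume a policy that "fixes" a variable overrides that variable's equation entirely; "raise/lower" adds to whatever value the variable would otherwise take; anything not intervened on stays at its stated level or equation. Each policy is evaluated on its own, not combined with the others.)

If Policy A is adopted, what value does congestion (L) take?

-4437

Policy A (N + 55):
  N = 45 + 55 = 100
  T = 157
  W = 91 + 3·100 + 2·157 = 705
  L = -41 − 4·100 − 3·157 − 5·705 = -4437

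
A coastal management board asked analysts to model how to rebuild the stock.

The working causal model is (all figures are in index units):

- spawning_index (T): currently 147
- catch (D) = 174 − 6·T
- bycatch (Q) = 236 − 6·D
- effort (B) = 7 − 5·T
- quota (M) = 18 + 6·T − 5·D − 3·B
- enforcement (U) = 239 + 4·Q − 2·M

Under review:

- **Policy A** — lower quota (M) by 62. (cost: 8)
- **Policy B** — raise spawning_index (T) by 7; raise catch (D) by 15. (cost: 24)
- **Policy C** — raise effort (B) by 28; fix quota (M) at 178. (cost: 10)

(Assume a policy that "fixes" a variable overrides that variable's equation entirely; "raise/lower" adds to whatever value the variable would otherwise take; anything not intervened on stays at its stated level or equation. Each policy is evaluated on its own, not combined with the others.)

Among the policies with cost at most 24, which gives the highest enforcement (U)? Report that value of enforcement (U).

17819

Policy A (M − 62):
  T = 147
  D = 174 − 6·147 = -708
  Q = 236 − 6·(-708) = 4484
  B = 7 − 5·147 = -728
  M = 18 + 6·147 − 5·(-708) − 3·(-728) (−62 from intervention) = 6562
  U = 239 + 4·4484 − 2·6562 = 5051
Policy B (T + 7, D + 15):
  T = 147 + 7 = 154
  D = 174 − 6·154 (+15 from intervention) = -735
  Q = 236 − 6·(-735) = 4646
  B = 7 − 5·154 = -763
  M = 18 + 6·154 − 5·(-735) − 3·(-763) = 6906
  U = 239 + 4·4646 − 2·6906 = 5011
Policy C (B + 28, M := 178):
  T = 147
  D = 174 − 6·147 = -708
  Q = 236 − 6·(-708) = 4484
  B = 7 − 5·147 (+28 from intervention) = -700
  M = 178
  U = 239 + 4·4484 − 2·178 = 17819
Comparing — Policy A: U=5051, Policy B: U=5011, Policy C: U=17819. Highest is 17819 (Policy C).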